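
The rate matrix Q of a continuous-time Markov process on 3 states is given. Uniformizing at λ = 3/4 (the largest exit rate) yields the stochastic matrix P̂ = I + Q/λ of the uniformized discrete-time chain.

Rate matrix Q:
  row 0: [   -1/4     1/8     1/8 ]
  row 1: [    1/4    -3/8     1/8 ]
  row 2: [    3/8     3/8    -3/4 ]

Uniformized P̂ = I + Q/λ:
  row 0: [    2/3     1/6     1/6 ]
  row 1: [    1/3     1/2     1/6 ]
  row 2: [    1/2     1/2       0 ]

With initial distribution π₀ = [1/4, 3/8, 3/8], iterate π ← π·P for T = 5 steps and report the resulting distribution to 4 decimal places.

t=0: π = [0.2500, 0.3750, 0.3750]
t=1: π = [0.4792, 0.4167, 0.1042]
t=2: π = [0.5104, 0.3403, 0.1493]
t=3: π = [0.5284, 0.3299, 0.1418]
t=4: π = [0.5331, 0.3239, 0.1430]
t=5: π = [0.5349, 0.3223, 0.1428]

π = [0.5349, 0.3223, 0.1428]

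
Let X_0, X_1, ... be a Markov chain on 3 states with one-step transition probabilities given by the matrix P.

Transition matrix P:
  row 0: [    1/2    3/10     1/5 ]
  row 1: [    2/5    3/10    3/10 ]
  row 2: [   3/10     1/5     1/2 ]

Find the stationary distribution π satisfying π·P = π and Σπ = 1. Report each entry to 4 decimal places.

π = [0.4085, 0.2676, 0.3239]

Balance equations π_j = Σ_i π_i·P[i][j]:
  π_0 = 1/2·π_0 + 2/5·π_1 + 3/10·π_2
  π_1 = 3/10·π_0 + 3/10·π_1 + 1/5·π_2
  normalize: π_0 + π_1 + π_2 = 1
Solving the linear system gives exactly π = [29/71, 19/71, 23/71].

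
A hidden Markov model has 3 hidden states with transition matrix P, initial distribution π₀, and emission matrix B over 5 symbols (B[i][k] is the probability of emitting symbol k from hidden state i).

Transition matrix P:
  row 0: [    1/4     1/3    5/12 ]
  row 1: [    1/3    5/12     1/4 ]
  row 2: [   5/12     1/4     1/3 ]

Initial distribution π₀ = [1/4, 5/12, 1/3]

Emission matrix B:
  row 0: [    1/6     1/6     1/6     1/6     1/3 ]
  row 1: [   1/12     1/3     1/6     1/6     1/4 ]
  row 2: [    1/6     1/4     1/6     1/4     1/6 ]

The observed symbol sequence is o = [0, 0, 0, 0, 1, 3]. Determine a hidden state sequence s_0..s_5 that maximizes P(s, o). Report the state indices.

path = [2, 0, 2, 0, 2, 2]

t=0: δ = [4.167e-02, 3.472e-02, 5.556e-02]  (obs o_0=0)
t=1: δ = [3.858e-03, 1.206e-03, 3.086e-03]  ψ = [2, 1, 2]  (obs o_1=0)
t=2: δ = [2.143e-04, 1.072e-04, 2.679e-04]  ψ = [2, 0, 0]  (obs o_2=0)
t=3: δ = [1.861e-05, 5.954e-06, 1.488e-05]  ψ = [2, 0, 0]  (obs o_3=0)
t=4: δ = [1.034e-06, 2.067e-06, 1.938e-06]  ψ = [2, 0, 0]  (obs o_4=1)
t=5: δ = [1.346e-07, 1.436e-07, 1.615e-07]  ψ = [2, 1, 2]  (obs o_5=3)
backtrack: best end state = 2; path = [2, 0, 2, 0, 2, 2]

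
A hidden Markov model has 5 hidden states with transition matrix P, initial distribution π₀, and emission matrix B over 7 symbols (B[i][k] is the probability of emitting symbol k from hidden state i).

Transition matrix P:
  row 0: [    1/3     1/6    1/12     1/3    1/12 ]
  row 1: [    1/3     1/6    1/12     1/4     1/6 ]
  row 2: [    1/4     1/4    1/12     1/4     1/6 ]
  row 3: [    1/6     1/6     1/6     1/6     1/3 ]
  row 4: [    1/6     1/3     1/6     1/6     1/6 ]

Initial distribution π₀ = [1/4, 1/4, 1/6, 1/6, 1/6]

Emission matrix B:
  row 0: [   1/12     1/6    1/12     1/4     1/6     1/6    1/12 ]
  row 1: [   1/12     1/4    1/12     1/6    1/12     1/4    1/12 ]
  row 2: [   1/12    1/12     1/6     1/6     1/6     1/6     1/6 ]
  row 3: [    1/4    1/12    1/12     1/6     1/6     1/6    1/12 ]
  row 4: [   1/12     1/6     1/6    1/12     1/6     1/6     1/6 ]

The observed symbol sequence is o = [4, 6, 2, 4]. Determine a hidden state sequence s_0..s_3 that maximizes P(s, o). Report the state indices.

path = [3, 4, 1, 0]

t=0: δ = [4.167e-02, 2.083e-02, 2.778e-02, 2.778e-02, 2.778e-02]  (obs o_0=4)
t=1: δ = [1.157e-03, 7.716e-04, 7.716e-04, 1.157e-03, 1.543e-03]  ψ = [0, 4, 3, 0, 3]  (obs o_1=6)
t=2: δ = [3.215e-05, 4.287e-05, 4.287e-05, 3.215e-05, 6.430e-05]  ψ = [0, 4, 4, 0, 3]  (obs o_2=2)
t=3: δ = [2.381e-06, 1.786e-06, 1.786e-06, 1.786e-06, 1.786e-06]  ψ = [1, 4, 4, 0, 3]  (obs o_3=4)
backtrack: best end state = 0; path = [3, 4, 1, 0]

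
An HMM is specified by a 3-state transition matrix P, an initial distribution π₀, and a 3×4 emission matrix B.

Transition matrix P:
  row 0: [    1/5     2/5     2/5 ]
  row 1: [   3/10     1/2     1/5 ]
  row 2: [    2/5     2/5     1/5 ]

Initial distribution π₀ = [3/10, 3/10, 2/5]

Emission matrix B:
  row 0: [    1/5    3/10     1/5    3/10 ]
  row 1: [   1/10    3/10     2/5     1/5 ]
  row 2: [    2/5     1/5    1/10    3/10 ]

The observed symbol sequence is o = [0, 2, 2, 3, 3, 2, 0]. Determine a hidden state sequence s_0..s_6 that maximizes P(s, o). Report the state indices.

path = [2, 1, 1, 1, 1, 1, 2]

t=0: δ = [6.000e-02, 3.000e-02, 1.600e-01]  (obs o_0=0)
t=1: δ = [1.280e-02, 2.560e-02, 3.200e-03]  ψ = [2, 2, 2]  (obs o_1=2)
t=2: δ = [1.536e-03, 5.120e-03, 5.120e-04]  ψ = [1, 1, 0]  (obs o_2=2)
t=3: δ = [4.608e-04, 5.120e-04, 3.072e-04]  ψ = [1, 1, 1]  (obs o_3=3)
t=4: δ = [4.608e-05, 5.120e-05, 5.530e-05]  ψ = [1, 1, 0]  (obs o_4=3)
t=5: δ = [4.424e-06, 1.024e-05, 1.843e-06]  ψ = [2, 1, 0]  (obs o_5=2)
t=6: δ = [6.144e-07, 5.120e-07, 8.192e-07]  ψ = [1, 1, 1]  (obs o_6=0)
backtrack: best end state = 2; path = [2, 1, 1, 1, 1, 1, 2]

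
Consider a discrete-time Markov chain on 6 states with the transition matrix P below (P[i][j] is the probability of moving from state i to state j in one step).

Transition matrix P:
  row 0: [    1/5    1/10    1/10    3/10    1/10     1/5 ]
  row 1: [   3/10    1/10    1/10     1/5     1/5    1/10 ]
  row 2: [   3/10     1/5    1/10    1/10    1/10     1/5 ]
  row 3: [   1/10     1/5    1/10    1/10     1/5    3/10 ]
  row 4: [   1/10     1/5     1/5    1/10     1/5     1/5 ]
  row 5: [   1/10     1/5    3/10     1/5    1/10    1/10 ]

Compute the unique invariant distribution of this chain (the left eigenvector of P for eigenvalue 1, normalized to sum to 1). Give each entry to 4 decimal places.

Balance equations π_j = Σ_i π_i·P[i][j]:
  π_0 = 1/5·π_0 + 3/10·π_1 + 3/10·π_2 + 1/10·π_3 + 1/10·π_4 + 1/10·π_5
  π_1 = 1/10·π_0 + 1/10·π_1 + 1/5·π_2 + 1/5·π_3 + 1/5·π_4 + 1/5·π_5
  π_2 = 1/10·π_0 + 1/10·π_1 + 1/10·π_2 + 1/10·π_3 + 1/5·π_4 + 3/10·π_5
  π_3 = 3/10·π_0 + 1/5·π_1 + 1/10·π_2 + 1/10·π_3 + 1/10·π_4 + 1/5·π_5
  π_4 = 1/10·π_0 + 1/5·π_1 + 1/10·π_2 + 1/5·π_3 + 1/5·π_4 + 1/10·π_5
  normalize: π_0 + π_1 + π_2 + π_3 + π_4 + π_5 = 1
Solving the linear system gives exactly π = [22445/123681, 20447/123681, 18715/123681, 21157/123681, 18365/123681, 22552/123681].

π = [0.1815, 0.1653, 0.1513, 0.1711, 0.1485, 0.1823]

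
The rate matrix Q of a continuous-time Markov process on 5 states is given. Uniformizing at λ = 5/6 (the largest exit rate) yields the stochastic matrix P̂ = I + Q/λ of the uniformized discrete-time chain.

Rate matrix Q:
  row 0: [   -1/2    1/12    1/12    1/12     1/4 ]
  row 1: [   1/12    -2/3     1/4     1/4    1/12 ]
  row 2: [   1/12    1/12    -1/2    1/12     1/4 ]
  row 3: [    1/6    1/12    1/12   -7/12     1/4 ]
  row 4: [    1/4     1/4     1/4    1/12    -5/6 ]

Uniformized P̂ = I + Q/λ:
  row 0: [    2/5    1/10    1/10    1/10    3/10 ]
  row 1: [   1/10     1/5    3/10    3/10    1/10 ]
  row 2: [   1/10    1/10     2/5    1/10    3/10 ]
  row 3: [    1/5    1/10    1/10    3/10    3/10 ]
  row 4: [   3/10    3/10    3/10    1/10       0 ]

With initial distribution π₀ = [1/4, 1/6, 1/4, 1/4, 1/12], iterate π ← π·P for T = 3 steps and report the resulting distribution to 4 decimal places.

t=0: π = [0.2500, 0.1667, 0.2500, 0.2500, 0.0833]
t=1: π = [0.2167, 0.1333, 0.2250, 0.1833, 0.2417]
t=2: π = [0.2317, 0.1617, 0.2425, 0.1633, 0.2008]
t=3: π = [0.2260, 0.1563, 0.2453, 0.1650, 0.2074]

π = [0.2260, 0.1563, 0.2453, 0.1650, 0.2074]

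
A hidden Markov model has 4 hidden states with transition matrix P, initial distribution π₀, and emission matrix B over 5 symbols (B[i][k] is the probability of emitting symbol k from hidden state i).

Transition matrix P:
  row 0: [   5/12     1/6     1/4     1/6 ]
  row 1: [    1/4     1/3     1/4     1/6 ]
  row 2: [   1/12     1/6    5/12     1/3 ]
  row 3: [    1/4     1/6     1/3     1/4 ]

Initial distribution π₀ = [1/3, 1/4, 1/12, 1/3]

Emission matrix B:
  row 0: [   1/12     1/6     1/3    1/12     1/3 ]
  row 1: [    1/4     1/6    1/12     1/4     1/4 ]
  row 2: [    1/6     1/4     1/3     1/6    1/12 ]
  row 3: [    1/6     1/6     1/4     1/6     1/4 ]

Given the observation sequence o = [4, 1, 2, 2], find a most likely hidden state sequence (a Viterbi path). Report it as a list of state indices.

t=0: δ = [1.111e-01, 6.250e-02, 6.944e-03, 8.333e-02]  (obs o_0=4)
t=1: δ = [7.716e-03, 3.472e-03, 6.944e-03, 3.472e-03]  ψ = [0, 1, 0, 3]  (obs o_1=1)
t=2: δ = [1.072e-03, 1.072e-04, 9.645e-04, 5.787e-04]  ψ = [0, 0, 2, 2]  (obs o_2=2)
t=3: δ = [1.488e-04, 1.488e-05, 1.340e-04, 8.038e-05]  ψ = [0, 0, 2, 2]  (obs o_3=2)
backtrack: best end state = 0; path = [0, 0, 0, 0]

path = [0, 0, 0, 0]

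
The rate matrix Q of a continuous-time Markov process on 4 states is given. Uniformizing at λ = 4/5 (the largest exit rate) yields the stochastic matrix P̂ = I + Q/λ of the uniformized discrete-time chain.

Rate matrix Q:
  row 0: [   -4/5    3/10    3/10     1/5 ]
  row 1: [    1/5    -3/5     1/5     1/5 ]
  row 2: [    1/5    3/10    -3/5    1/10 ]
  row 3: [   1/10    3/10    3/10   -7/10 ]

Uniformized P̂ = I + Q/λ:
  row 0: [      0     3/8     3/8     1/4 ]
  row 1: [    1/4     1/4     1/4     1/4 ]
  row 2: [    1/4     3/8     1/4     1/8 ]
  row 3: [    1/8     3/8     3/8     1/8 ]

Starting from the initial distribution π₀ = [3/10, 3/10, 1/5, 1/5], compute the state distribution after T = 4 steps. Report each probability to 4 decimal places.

t=0: π = [0.3000, 0.3000, 0.2000, 0.2000]
t=1: π = [0.1500, 0.3375, 0.3125, 0.2000]
t=2: π = [0.1875, 0.3328, 0.2938, 0.1859]
t=3: π = [0.1799, 0.3334, 0.2967, 0.1900]
t=4: π = [0.1813, 0.3333, 0.2962, 0.1892]

π = [0.1813, 0.3333, 0.2962, 0.1892]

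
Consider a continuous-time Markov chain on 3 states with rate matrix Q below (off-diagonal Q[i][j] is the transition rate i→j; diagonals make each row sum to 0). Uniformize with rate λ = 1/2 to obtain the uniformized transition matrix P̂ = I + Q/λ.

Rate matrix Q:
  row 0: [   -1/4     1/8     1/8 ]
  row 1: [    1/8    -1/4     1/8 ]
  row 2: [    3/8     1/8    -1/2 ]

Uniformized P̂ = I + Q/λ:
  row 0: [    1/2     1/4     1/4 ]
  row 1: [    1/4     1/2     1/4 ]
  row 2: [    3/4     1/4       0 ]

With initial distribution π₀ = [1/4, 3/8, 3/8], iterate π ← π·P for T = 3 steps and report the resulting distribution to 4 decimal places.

t=0: π = [0.2500, 0.3750, 0.3750]
t=1: π = [0.5000, 0.3438, 0.1563]
t=2: π = [0.4531, 0.3359, 0.2109]
t=3: π = [0.4688, 0.3340, 0.1973]

π = [0.4688, 0.3340, 0.1973]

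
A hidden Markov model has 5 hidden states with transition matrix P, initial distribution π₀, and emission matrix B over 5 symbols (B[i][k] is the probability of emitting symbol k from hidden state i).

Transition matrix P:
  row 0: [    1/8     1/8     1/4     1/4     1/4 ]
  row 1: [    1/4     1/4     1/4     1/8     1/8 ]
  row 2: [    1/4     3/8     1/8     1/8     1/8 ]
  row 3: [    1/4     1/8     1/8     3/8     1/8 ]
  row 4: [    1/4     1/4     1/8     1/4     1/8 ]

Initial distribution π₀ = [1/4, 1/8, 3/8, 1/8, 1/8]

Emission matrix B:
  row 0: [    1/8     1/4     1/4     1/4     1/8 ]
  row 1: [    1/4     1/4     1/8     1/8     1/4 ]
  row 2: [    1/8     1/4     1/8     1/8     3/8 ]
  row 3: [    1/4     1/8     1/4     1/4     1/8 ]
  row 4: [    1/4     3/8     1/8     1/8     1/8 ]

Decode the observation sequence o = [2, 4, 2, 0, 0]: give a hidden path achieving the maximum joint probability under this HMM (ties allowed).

path = [0, 2, 0, 3, 3]

t=0: δ = [6.250e-02, 1.562e-02, 4.688e-02, 3.125e-02, 1.562e-02]  (obs o_0=2)
t=1: δ = [1.465e-03, 4.395e-03, 5.859e-03, 1.953e-03, 1.953e-03]  ψ = [2, 2, 0, 0, 0]  (obs o_1=4)
t=2: δ = [3.662e-04, 2.747e-04, 1.373e-04, 1.831e-04, 9.155e-05]  ψ = [2, 2, 1, 2, 2]  (obs o_2=2)
t=3: δ = [8.583e-06, 1.717e-05, 1.144e-05, 2.289e-05, 2.289e-05]  ψ = [1, 1, 0, 0, 0]  (obs o_3=0)
t=4: δ = [7.153e-07, 1.431e-06, 5.364e-07, 2.146e-06, 7.153e-07]  ψ = [3, 4, 1, 3, 3]  (obs o_4=0)
backtrack: best end state = 3; path = [0, 2, 0, 3, 3]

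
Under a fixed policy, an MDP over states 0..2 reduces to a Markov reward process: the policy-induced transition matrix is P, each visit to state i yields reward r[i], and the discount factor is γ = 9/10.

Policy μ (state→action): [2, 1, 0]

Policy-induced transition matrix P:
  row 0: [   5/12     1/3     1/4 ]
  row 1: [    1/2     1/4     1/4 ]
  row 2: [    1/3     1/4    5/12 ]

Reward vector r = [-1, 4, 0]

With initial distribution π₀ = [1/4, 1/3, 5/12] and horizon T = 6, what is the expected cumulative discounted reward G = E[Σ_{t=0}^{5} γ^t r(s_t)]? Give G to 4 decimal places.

G = 3.7040

t=0: π = [0.2500, 0.3333, 0.4167], E[r] = 1.0833, γ^t·E[r] = 1.083333, running G = 1.083333
t=1: π = [0.4097, 0.2708, 0.3194], E[r] = 0.6736, γ^t·E[r] = 0.606250, running G = 1.689583
t=2: π = [0.4126, 0.2841, 0.3032], E[r] = 0.7240, γ^t·E[r] = 0.586406, running G = 2.275990
t=3: π = [0.4151, 0.2844, 0.3005], E[r] = 0.7225, γ^t·E[r] = 0.526676, running G = 2.802665
t=4: π = [0.4153, 0.2846, 0.3001], E[r] = 0.7230, γ^t·E[r] = 0.474385, running G = 3.277051
t=5: π = [0.4154, 0.2846, 0.3000], E[r] = 0.7231, γ^t·E[r] = 0.426963, running G = 3.704013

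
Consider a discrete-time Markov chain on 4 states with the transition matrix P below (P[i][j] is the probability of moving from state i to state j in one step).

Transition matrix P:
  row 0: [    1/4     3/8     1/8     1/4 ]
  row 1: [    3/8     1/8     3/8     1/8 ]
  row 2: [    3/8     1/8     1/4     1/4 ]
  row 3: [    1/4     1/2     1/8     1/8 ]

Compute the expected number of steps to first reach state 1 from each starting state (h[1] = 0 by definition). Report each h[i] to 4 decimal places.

First-step conditioning: h[1] = 0; for i ≠ 1, h[i] = 1 + Σ_k P[i][k]·h[k].
  h[0] = 1 + 1/4·h[0] + 1/8·h[2] + 1/4·h[3]
  h[2] = 1 + 3/8·h[0] + 1/4·h[2] + 1/4·h[3]
  h[3] = 1 + 1/4·h[0] + 1/8·h[2] + 1/8·h[3]
Solving the 3×3 linear system over states ≠ 1 gives exactly h = [504/185, 0, 648/185, 448/185] (h[1] = 0 is the target).

h = [2.7243, 0.0000, 3.5027, 2.4216]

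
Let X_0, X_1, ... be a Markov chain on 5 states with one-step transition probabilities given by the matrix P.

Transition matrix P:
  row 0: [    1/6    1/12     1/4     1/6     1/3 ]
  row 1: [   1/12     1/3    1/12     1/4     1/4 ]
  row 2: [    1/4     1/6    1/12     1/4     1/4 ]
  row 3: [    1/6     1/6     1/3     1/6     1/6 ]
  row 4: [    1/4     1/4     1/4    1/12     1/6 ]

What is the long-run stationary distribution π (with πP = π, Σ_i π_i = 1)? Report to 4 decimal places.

Balance equations π_j = Σ_i π_i·P[i][j]:
  π_0 = 1/6·π_0 + 1/12·π_1 + 1/4·π_2 + 1/6·π_3 + 1/4·π_4
  π_1 = 1/12·π_0 + 1/3·π_1 + 1/6·π_2 + 1/6·π_3 + 1/4·π_4
  π_2 = 1/4·π_0 + 1/12·π_1 + 1/12·π_2 + 1/3·π_3 + 1/4·π_4
  π_3 = 1/6·π_0 + 1/4·π_1 + 1/4·π_2 + 1/6·π_3 + 1/12·π_4
  normalize: π_0 + π_1 + π_2 + π_3 + π_4 = 1
Solving the linear system gives exactly π = [1970/10627, 2174/10627, 2104/10627, 1923/10627, 2456/10627].

π = [0.1854, 0.2046, 0.1980, 0.1810, 0.2311]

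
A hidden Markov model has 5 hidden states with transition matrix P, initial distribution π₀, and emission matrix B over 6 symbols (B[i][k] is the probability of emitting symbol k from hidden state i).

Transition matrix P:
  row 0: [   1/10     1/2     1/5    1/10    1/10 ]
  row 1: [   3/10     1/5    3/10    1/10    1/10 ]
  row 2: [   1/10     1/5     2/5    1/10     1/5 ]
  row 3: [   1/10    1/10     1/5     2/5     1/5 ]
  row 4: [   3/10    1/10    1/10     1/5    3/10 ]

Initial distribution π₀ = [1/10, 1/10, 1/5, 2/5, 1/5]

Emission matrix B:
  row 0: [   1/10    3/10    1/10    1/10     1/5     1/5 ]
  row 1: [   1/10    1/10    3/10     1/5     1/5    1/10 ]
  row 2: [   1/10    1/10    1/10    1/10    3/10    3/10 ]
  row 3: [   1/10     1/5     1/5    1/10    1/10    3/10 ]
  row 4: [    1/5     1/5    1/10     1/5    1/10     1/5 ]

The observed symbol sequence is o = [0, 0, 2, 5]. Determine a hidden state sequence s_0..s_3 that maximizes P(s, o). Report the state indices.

path = [4, 0, 1, 2]

t=0: δ = [1.000e-02, 1.000e-02, 2.000e-02, 4.000e-02, 4.000e-02]  (obs o_0=0)
t=1: δ = [1.200e-03, 5.000e-04, 8.000e-04, 1.600e-03, 2.400e-03]  ψ = [4, 0, 2, 3, 4]  (obs o_1=0)
t=2: δ = [7.200e-05, 1.800e-04, 3.200e-05, 1.280e-04, 7.200e-05]  ψ = [4, 0, 2, 3, 4]  (obs o_2=2)
t=3: δ = [1.080e-05, 3.600e-06, 1.620e-05, 1.536e-05, 5.120e-06]  ψ = [1, 0, 1, 3, 3]  (obs o_3=5)
backtrack: best end state = 2; path = [4, 0, 1, 2]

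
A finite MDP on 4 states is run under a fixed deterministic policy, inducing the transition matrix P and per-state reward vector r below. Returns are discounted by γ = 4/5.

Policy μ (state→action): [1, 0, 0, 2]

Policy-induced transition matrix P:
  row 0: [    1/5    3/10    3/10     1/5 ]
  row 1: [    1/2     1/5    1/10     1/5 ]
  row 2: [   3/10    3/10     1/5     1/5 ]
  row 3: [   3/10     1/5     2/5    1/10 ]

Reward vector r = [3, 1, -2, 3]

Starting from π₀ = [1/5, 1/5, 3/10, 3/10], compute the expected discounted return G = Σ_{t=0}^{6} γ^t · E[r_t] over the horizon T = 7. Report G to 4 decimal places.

G = 4.8048

t=0: π = [0.2000, 0.2000, 0.3000, 0.3000], E[r] = 1.1000, γ^t·E[r] = 1.100000, running G = 1.100000
t=1: π = [0.3200, 0.2500, 0.2600, 0.1700], E[r] = 1.2000, γ^t·E[r] = 0.960000, running G = 2.060000
t=2: π = [0.3180, 0.2580, 0.2410, 0.1830], E[r] = 1.2790, γ^t·E[r] = 0.818560, running G = 2.878560
t=3: π = [0.3198, 0.2559, 0.2426, 0.1817], E[r] = 1.2752, γ^t·E[r] = 0.652902, running G = 3.531462
t=4: π = [0.3192, 0.2562, 0.2427, 0.1818], E[r] = 1.2739, γ^t·E[r] = 0.521777, running G = 4.053240
t=5: π = [0.3193, 0.2562, 0.2427, 0.1818], E[r] = 1.2743, γ^t·E[r] = 0.417564, running G = 4.470803
t=6: π = [0.3193, 0.2562, 0.2427, 0.1818], E[r] = 1.2742, γ^t·E[r] = 0.334028, running G = 4.804832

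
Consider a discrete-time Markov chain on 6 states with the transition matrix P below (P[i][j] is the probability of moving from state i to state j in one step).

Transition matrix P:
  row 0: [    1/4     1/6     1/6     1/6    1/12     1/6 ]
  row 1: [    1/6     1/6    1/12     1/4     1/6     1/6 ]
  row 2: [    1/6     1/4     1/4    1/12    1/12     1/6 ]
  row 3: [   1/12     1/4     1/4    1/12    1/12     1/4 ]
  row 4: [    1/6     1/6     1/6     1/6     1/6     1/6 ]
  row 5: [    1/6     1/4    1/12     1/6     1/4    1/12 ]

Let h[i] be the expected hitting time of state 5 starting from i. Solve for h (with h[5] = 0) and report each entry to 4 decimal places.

First-step conditioning: h[5] = 0; for i ≠ 5, h[i] = 1 + Σ_k P[i][k]·h[k].
  h[0] = 1 + 1/4·h[0] + 1/6·h[1] + 1/6·h[2] + 1/6·h[3] + 1/12·h[4]
  h[1] = 1 + 1/6·h[0] + 1/6·h[1] + 1/12·h[2] + 1/4·h[3] + 1/6·h[4]
  h[2] = 1 + 1/6·h[0] + 1/4·h[1] + 1/4·h[2] + 1/12·h[3] + 1/12·h[4]
  h[3] = 1 + 1/12·h[0] + 1/4·h[1] + 1/4·h[2] + 1/12·h[3] + 1/12·h[4]
  h[4] = 1 + 1/6·h[0] + 1/6·h[1] + 1/6·h[2] + 1/6·h[3] + 1/6·h[4]
Solving the 5×5 linear system over states ≠ 5 gives exactly h = [5184/931, 5148/931, 5217/931, 4785/931, 5184/931, 0] (h[5] = 0 is the target).

h = [5.5682, 5.5295, 5.6037, 5.1396, 5.5682, 0.0000]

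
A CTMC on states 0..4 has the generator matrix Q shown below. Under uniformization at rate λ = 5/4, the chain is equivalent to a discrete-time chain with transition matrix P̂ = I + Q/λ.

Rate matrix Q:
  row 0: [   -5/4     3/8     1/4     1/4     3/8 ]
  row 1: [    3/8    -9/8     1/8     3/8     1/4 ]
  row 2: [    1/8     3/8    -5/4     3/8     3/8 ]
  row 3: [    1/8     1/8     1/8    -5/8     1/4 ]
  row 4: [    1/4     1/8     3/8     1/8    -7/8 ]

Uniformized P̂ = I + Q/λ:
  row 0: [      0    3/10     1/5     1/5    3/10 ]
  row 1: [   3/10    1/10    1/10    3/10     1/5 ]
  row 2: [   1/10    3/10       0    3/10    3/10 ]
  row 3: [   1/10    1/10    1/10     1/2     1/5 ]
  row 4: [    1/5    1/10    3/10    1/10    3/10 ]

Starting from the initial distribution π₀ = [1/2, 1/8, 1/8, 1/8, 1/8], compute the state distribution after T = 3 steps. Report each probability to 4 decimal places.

t=0: π = [0.5000, 0.1250, 0.1250, 0.1250, 0.1250]
t=1: π = [0.0875, 0.2250, 0.1625, 0.2500, 0.2750]
t=2: π = [0.1638, 0.1500, 0.1475, 0.2863, 0.2525]
t=3: π = [0.1389, 0.1623, 0.1521, 0.2904, 0.2564]

π = [0.1389, 0.1623, 0.1521, 0.2904, 0.2564]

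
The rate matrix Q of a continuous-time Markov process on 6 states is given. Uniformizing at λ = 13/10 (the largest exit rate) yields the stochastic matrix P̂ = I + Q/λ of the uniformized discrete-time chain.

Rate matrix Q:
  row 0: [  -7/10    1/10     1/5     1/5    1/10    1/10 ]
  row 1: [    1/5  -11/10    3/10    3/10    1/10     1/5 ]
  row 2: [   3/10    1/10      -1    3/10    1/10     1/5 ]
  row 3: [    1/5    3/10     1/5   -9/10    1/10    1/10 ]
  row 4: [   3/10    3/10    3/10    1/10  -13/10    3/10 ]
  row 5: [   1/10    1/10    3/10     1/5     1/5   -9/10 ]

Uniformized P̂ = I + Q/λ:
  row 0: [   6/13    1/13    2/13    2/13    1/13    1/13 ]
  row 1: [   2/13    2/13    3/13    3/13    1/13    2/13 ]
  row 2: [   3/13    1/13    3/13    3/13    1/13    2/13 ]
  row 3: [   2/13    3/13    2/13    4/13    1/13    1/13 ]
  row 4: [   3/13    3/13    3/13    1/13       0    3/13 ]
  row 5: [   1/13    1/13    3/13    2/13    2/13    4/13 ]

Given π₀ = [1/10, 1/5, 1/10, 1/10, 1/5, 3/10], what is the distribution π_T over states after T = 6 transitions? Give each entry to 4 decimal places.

π = [0.2364, 0.1311, 0.1969, 0.2042, 0.0821, 0.1493]

t=0: π = [0.1000, 0.2000, 0.1000, 0.1000, 0.2000, 0.3000]
t=1: π = [0.1846, 0.1385, 0.2154, 0.1769, 0.0846, 0.2000]
t=2: π = [0.2183, 0.1278, 0.2030, 0.2018, 0.0858, 0.1633]
t=3: π = [0.2307, 0.1310, 0.1985, 0.2037, 0.0829, 0.1533]
t=4: π = [0.2347, 0.1311, 0.1974, 0.2042, 0.0823, 0.1504]
t=5: π = [0.2360, 0.1311, 0.1970, 0.2042, 0.0822, 0.1496]
t=6: π = [0.2364, 0.1311, 0.1969, 0.2042, 0.0821, 0.1493]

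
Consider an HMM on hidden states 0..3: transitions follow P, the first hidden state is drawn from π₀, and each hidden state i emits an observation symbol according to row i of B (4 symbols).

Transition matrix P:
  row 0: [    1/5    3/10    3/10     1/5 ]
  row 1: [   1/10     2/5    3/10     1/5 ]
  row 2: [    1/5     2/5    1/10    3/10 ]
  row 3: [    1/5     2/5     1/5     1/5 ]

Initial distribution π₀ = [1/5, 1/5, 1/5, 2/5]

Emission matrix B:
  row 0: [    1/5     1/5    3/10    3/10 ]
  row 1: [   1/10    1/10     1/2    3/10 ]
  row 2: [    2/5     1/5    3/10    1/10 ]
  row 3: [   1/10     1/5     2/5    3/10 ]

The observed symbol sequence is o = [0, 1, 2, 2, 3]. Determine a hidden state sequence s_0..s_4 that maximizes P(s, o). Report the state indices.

t=0: δ = [4.000e-02, 2.000e-02, 8.000e-02, 4.000e-02]  (obs o_0=0)
t=1: δ = [3.200e-03, 3.200e-03, 2.400e-03, 4.800e-03]  ψ = [2, 2, 0, 2]  (obs o_1=1)
t=2: δ = [2.880e-04, 9.600e-04, 2.880e-04, 3.840e-04]  ψ = [3, 3, 0, 3]  (obs o_2=2)
t=3: δ = [2.880e-05, 1.920e-04, 8.640e-05, 7.680e-05]  ψ = [1, 1, 1, 1]  (obs o_3=2)
t=4: δ = [5.760e-06, 2.304e-05, 5.760e-06, 1.152e-05]  ψ = [1, 1, 1, 1]  (obs o_4=3)
backtrack: best end state = 1; path = [2, 3, 1, 1, 1]

path = [2, 3, 1, 1, 1]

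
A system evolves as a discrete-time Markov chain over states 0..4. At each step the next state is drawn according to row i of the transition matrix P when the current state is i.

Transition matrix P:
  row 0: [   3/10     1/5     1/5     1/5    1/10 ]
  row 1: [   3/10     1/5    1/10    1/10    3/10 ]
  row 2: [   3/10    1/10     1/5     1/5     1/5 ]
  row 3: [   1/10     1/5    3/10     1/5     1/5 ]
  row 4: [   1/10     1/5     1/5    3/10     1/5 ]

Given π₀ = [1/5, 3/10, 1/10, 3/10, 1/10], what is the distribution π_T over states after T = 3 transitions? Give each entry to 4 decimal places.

π = [0.2202, 0.1801, 0.2022, 0.2017, 0.1958]

t=0: π = [0.2000, 0.3000, 0.1000, 0.3000, 0.1000]
t=1: π = [0.2200, 0.1900, 0.2000, 0.1800, 0.2100]
t=2: π = [0.2220, 0.1800, 0.1990, 0.2020, 0.1970]
t=3: π = [0.2202, 0.1801, 0.2022, 0.2017, 0.1958]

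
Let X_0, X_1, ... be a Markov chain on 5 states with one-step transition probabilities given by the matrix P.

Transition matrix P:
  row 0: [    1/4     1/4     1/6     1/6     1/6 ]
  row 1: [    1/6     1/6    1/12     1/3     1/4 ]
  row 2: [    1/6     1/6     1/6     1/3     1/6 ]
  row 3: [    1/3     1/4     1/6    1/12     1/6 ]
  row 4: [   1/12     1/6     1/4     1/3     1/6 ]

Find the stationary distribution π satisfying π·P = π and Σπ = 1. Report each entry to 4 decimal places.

Balance equations π_j = Σ_i π_i·P[i][j]:
  π_0 = 1/4·π_0 + 1/6·π_1 + 1/6·π_2 + 1/3·π_3 + 1/12·π_4
  π_1 = 1/4·π_0 + 1/6·π_1 + 1/6·π_2 + 1/4·π_3 + 1/6·π_4
  π_2 = 1/6·π_0 + 1/12·π_1 + 1/6·π_2 + 1/6·π_3 + 1/4·π_4
  π_3 = 1/6·π_0 + 1/3·π_1 + 1/3·π_2 + 1/12·π_3 + 1/3·π_4
  normalize: π_0 + π_1 + π_2 + π_3 + π_4 = 1
Solving the linear system gives exactly π = [5078/24349, 382/1873, 309/1873, 5816/24349, 344/1873].

π = [0.2086, 0.2040, 0.1650, 0.2389, 0.1837]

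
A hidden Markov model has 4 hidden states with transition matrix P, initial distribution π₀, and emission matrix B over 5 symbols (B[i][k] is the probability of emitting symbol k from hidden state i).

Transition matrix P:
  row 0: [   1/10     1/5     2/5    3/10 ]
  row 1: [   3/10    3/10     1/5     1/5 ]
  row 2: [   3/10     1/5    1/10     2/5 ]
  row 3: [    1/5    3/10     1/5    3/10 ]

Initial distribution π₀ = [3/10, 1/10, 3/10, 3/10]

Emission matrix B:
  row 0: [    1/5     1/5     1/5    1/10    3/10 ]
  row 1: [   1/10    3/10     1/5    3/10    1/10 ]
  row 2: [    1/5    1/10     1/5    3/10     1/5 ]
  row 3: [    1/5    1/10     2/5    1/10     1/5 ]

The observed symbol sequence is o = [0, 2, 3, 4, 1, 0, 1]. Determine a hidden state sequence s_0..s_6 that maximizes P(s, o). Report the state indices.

path = [2, 3, 1, 0, 2, 3, 1]

t=0: δ = [6.000e-02, 1.000e-02, 6.000e-02, 6.000e-02]  (obs o_0=0)
t=1: δ = [3.600e-03, 3.600e-03, 4.800e-03, 9.600e-03]  ψ = [2, 3, 0, 2]  (obs o_1=2)
t=2: δ = [1.920e-04, 8.640e-04, 5.760e-04, 2.880e-04]  ψ = [3, 3, 3, 3]  (obs o_2=3)
t=3: δ = [7.776e-05, 2.592e-05, 3.456e-05, 4.608e-05]  ψ = [1, 1, 1, 2]  (obs o_3=4)
t=4: δ = [2.074e-06, 4.666e-06, 3.110e-06, 2.333e-06]  ψ = [2, 0, 0, 0]  (obs o_4=1)
t=5: δ = [2.799e-07, 1.400e-07, 1.866e-07, 2.488e-07]  ψ = [1, 1, 1, 2]  (obs o_5=0)
t=6: δ = [1.120e-08, 2.239e-08, 1.120e-08, 8.398e-09]  ψ = [2, 3, 0, 0]  (obs o_6=1)
backtrack: best end state = 1; path = [2, 3, 1, 0, 2, 3, 1]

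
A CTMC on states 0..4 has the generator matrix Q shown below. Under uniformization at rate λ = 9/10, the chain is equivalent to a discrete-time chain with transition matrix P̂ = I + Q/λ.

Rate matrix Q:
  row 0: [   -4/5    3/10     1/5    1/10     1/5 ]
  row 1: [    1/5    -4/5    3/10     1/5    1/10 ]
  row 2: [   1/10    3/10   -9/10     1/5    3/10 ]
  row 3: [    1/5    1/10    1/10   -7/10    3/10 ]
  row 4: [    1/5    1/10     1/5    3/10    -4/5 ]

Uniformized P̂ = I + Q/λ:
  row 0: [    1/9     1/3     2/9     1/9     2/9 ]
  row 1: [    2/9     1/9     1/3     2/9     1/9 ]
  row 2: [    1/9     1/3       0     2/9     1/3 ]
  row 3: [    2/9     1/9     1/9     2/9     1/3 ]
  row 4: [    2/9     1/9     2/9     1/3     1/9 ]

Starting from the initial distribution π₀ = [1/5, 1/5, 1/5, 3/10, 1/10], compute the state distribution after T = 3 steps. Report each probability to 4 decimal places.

t=0: π = [0.2000, 0.2000, 0.2000, 0.3000, 0.1000]
t=1: π = [0.1778, 0.2000, 0.1667, 0.2111, 0.2444]
t=2: π = [0.1840, 0.1877, 0.1840, 0.2296, 0.2148]
t=3: π = [0.1813, 0.1929, 0.1767, 0.2257, 0.2235]

π = [0.1813, 0.1929, 0.1767, 0.2257, 0.2235]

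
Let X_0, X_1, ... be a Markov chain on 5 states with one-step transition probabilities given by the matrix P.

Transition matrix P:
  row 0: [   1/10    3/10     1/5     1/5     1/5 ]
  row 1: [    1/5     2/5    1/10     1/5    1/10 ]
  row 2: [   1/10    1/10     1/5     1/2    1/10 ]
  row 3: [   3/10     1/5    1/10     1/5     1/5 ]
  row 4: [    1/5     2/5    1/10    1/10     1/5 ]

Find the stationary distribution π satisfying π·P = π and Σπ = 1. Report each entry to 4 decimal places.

π = [0.1902, 0.2965, 0.1322, 0.2240, 0.1571]

Balance equations π_j = Σ_i π_i·P[i][j]:
  π_0 = 1/10·π_0 + 1/5·π_1 + 1/10·π_2 + 3/10·π_3 + 1/5·π_4
  π_1 = 3/10·π_0 + 2/5·π_1 + 1/10·π_2 + 1/5·π_3 + 2/5·π_4
  π_2 = 1/5·π_0 + 1/10·π_1 + 1/5·π_2 + 1/10·π_3 + 1/10·π_4
  π_3 = 1/5·π_0 + 1/5·π_1 + 1/2·π_2 + 1/5·π_3 + 1/10·π_4
  normalize: π_0 + π_1 + π_2 + π_3 + π_4 = 1
Solving the linear system gives exactly π = [1727/9082, 2693/9082, 1201/9082, 1017/4541, 1427/9082].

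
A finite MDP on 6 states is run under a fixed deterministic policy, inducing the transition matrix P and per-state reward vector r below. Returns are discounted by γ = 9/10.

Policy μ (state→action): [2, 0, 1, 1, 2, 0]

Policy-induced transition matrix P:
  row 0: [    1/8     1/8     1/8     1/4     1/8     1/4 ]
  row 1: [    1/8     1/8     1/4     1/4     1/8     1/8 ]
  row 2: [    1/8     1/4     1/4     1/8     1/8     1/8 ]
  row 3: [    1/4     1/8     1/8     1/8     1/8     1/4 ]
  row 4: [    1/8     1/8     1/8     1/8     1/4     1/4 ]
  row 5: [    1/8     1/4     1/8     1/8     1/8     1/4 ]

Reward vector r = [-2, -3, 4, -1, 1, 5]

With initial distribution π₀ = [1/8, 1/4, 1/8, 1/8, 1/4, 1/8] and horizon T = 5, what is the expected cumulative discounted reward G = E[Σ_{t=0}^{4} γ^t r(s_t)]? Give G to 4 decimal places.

t=0: π = [0.1250, 0.2500, 0.1250, 0.1250, 0.2500, 0.1250], E[r] = 0.2500, γ^t·E[r] = 0.250000, running G = 0.250000
t=1: π = [0.1406, 0.1563, 0.1719, 0.1719, 0.1563, 0.2031], E[r] = 0.9375, γ^t·E[r] = 0.843750, running G = 1.093750
t=2: π = [0.1465, 0.1719, 0.1660, 0.1621, 0.1445, 0.2090], E[r] = 0.8828, γ^t·E[r] = 0.715078, running G = 1.808828
t=3: π = [0.1453, 0.1719, 0.1672, 0.1648, 0.1431, 0.2078], E[r] = 0.8799, γ^t·E[r] = 0.641435, running G = 2.450263
t=4: π = [0.1456, 0.1719, 0.1674, 0.1646, 0.1429, 0.2076], E[r] = 0.8790, γ^t·E[r] = 0.576730, running G = 3.026993

G = 3.0270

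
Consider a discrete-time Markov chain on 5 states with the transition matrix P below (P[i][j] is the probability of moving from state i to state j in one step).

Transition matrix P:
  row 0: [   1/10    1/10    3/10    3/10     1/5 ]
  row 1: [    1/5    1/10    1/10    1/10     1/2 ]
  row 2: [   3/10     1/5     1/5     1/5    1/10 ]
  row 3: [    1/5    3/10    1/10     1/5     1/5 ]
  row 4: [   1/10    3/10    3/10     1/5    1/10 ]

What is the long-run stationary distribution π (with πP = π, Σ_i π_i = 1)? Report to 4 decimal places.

Balance equations π_j = Σ_i π_i·P[i][j]:
  π_0 = 1/10·π_0 + 1/5·π_1 + 3/10·π_2 + 1/5·π_3 + 1/10·π_4
  π_1 = 1/10·π_0 + 1/10·π_1 + 1/5·π_2 + 3/10·π_3 + 3/10·π_4
  π_2 = 3/10·π_0 + 1/10·π_1 + 1/5·π_2 + 1/10·π_3 + 3/10·π_4
  π_3 = 3/10·π_0 + 1/10·π_1 + 1/5·π_2 + 1/5·π_3 + 1/5·π_4
  normalize: π_0 + π_1 + π_2 + π_3 + π_4 = 1
Solving the linear system gives exactly π = [56/311, 1328/6531, 435/2177, 1291/6531, 477/2177].

π = [0.1801, 0.2033, 0.1998, 0.1977, 0.2191]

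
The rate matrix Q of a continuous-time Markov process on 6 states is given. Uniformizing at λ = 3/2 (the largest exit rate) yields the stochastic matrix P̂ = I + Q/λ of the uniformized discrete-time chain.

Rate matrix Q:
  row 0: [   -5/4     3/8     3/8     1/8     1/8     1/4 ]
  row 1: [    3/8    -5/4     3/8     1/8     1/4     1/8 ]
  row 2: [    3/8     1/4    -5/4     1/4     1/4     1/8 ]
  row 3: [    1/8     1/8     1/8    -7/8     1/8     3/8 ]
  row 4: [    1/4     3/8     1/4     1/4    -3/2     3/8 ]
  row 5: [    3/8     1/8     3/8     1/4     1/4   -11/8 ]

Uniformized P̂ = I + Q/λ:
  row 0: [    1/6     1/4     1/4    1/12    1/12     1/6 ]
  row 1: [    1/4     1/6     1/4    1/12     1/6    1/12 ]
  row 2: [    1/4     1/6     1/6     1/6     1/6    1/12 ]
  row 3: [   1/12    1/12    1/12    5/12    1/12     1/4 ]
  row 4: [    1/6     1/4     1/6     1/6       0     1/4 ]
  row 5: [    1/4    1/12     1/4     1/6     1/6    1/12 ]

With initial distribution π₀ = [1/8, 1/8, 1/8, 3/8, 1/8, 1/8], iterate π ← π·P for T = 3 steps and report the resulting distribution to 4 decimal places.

π = [0.1913, 0.1623, 0.1913, 0.1883, 0.1151, 0.1516]

t=0: π = [0.1250, 0.1250, 0.1250, 0.3750, 0.1250, 0.1250]
t=1: π = [0.1667, 0.1458, 0.1667, 0.2396, 0.1042, 0.1771]
t=2: π = [0.1875, 0.1545, 0.1875, 0.2005, 0.1155, 0.1545]
t=3: π = [0.1913, 0.1623, 0.1913, 0.1883, 0.1151, 0.1516]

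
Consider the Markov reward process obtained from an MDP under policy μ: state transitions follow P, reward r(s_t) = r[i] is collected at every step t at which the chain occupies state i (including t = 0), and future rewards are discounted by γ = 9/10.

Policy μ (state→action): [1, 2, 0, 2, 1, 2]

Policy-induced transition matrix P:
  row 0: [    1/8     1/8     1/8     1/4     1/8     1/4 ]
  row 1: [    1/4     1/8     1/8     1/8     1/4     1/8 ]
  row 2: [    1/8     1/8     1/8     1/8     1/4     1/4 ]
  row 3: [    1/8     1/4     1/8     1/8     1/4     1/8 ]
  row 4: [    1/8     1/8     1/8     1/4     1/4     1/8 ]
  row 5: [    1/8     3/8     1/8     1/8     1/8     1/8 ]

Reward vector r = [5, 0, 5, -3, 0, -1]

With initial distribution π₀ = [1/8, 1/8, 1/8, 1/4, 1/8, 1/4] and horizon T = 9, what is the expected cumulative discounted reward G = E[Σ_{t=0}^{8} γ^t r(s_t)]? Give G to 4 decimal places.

t=0: π = [0.1250, 0.1250, 0.1250, 0.2500, 0.1250, 0.2500], E[r] = 0.2500, γ^t·E[r] = 0.250000, running G = 0.250000
t=1: π = [0.1406, 0.2188, 0.1250, 0.1563, 0.2031, 0.1563], E[r] = 0.7031, γ^t·E[r] = 0.632813, running G = 0.882813
t=2: π = [0.1523, 0.1836, 0.1250, 0.1680, 0.2129, 0.1582], E[r] = 0.7246, γ^t·E[r] = 0.586934, running G = 1.469746
t=3: π = [0.1479, 0.1855, 0.1250, 0.1707, 0.2112, 0.1597], E[r] = 0.6931, γ^t·E[r] = 0.505281, running G = 1.975027
t=4: π = [0.1482, 0.1862, 0.1250, 0.1699, 0.2115, 0.1591], E[r] = 0.6972, γ^t·E[r] = 0.457416, running G = 2.432443
t=5: π = [0.1483, 0.1860, 0.1250, 0.1700, 0.2116, 0.1591], E[r] = 0.6974, γ^t·E[r] = 0.411780, running G = 2.844223
t=6: π = [0.1483, 0.1860, 0.1250, 0.1700, 0.2116, 0.1592], E[r] = 0.6971, γ^t·E[r] = 0.370494, running G = 3.214717
t=7: π = [0.1483, 0.1860, 0.1250, 0.1700, 0.2116, 0.1592], E[r] = 0.6972, γ^t·E[r] = 0.333459, running G = 3.548176
t=8: π = [0.1483, 0.1860, 0.1250, 0.1700, 0.2116, 0.1592], E[r] = 0.6972, γ^t·E[r] = 0.300114, running G = 3.848290

G = 3.8483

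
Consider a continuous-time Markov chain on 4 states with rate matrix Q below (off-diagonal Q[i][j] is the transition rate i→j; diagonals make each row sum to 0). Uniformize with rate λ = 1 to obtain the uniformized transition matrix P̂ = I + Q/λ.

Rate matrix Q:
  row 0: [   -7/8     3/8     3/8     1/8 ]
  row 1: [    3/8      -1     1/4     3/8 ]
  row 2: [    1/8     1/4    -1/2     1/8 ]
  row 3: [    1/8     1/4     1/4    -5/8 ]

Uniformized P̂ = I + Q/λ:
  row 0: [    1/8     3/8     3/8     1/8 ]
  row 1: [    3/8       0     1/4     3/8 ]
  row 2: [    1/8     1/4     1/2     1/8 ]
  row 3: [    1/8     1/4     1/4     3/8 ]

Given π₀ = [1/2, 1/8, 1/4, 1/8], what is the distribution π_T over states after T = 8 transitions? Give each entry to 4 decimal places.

t=0: π = [0.5000, 0.1250, 0.2500, 0.1250]
t=1: π = [0.1563, 0.2813, 0.3750, 0.1875]
t=2: π = [0.1953, 0.1992, 0.3633, 0.2422]
t=3: π = [0.1748, 0.2246, 0.3652, 0.2354]
t=4: π = [0.1812, 0.2157, 0.3632, 0.2400]
t=5: π = [0.1789, 0.2187, 0.3634, 0.2389]
t=6: π = [0.1797, 0.2177, 0.3632, 0.2394]
t=7: π = [0.1794, 0.2180, 0.3633, 0.2393]
t=8: π = [0.1795, 0.2179, 0.3632, 0.2393]

π = [0.1795, 0.2179, 0.3632, 0.2393]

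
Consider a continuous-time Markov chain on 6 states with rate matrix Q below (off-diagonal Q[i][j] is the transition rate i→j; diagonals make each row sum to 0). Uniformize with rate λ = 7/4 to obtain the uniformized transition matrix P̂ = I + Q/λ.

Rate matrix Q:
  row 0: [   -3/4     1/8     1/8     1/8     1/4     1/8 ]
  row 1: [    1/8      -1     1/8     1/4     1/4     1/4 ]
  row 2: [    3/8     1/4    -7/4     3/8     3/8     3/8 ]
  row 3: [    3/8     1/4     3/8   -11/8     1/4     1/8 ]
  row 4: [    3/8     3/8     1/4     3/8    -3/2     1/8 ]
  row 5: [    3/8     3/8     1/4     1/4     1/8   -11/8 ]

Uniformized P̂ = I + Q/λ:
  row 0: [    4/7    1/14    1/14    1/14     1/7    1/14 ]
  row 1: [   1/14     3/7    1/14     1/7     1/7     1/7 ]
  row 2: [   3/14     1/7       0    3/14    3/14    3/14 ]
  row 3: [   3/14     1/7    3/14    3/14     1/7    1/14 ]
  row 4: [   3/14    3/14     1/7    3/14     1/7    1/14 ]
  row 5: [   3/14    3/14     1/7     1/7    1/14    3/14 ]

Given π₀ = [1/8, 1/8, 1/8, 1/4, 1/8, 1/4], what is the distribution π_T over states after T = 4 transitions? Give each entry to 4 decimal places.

π = [0.2868, 0.1983, 0.1043, 0.1512, 0.1419, 0.1176]

t=0: π = [0.1250, 0.1250, 0.1250, 0.2500, 0.1250, 0.2500]
t=1: π = [0.2411, 0.1964, 0.1250, 0.1696, 0.1339, 0.1339]
t=2: π = [0.2723, 0.2009, 0.1059, 0.1563, 0.1422, 0.1224]
t=3: π = [0.2828, 0.1997, 0.1051, 0.1523, 0.1417, 0.1184]
t=4: π = [0.2868, 0.1983, 0.1043, 0.1512, 0.1419, 0.1176]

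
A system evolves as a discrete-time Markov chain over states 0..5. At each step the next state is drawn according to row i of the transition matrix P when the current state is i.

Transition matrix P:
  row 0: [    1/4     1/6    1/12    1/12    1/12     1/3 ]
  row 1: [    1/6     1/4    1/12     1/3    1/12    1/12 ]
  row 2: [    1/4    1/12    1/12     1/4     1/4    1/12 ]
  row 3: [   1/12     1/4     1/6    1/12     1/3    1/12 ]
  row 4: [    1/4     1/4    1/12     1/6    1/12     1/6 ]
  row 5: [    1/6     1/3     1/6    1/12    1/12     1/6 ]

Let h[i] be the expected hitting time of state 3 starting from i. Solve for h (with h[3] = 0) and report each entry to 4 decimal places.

First-step conditioning: h[3] = 0; for i ≠ 3, h[i] = 1 + Σ_k P[i][k]·h[k].
  h[0] = 1 + 1/4·h[0] + 1/6·h[1] + 1/12·h[2] + 1/12·h[4] + 1/3·h[5]
  h[1] = 1 + 1/6·h[0] + 1/4·h[1] + 1/12·h[2] + 1/12·h[4] + 1/12·h[5]
  h[2] = 1 + 1/4·h[0] + 1/12·h[1] + 1/12·h[2] + 1/4·h[4] + 1/12·h[5]
  h[4] = 1 + 1/4·h[0] + 1/4·h[1] + 1/12·h[2] + 1/12·h[4] + 1/6·h[5]
  h[5] = 1 + 1/6·h[0] + 1/3·h[1] + 1/6·h[2] + 1/12·h[4] + 1/6·h[5]
Solving the 5×5 linear system over states ≠ 3 gives exactly h = [2680/437, 1984/437, 120/23, 0, 2420/437, 2552/437] (h[3] = 0 is the target).

h = [6.1327, 4.5400, 5.2174, 0.0000, 5.5378, 5.8398]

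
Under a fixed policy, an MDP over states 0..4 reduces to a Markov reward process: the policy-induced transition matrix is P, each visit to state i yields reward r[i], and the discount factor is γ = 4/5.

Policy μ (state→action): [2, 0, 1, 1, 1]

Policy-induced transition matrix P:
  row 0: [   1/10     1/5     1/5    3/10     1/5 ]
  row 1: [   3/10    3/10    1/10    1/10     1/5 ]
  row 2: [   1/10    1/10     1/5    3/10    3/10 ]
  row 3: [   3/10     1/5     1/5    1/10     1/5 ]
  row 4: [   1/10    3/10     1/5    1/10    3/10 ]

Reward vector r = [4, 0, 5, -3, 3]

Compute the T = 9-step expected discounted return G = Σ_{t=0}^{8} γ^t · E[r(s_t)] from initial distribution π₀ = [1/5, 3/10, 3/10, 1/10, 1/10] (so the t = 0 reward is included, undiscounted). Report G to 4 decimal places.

t=0: π = [0.2000, 0.3000, 0.3000, 0.1000, 0.1000], E[r] = 2.3000, γ^t·E[r] = 2.300000, running G = 2.300000
t=1: π = [0.1800, 0.2100, 0.1700, 0.2000, 0.2400], E[r] = 1.6900, γ^t·E[r] = 1.352000, running G = 3.652000
t=2: π = [0.1820, 0.2280, 0.1790, 0.1700, 0.2410], E[r] = 1.8360, γ^t·E[r] = 1.175040, running G = 4.827040
t=3: π = [0.1796, 0.2290, 0.1772, 0.1722, 0.2420], E[r] = 1.8138, γ^t·E[r] = 0.928666, running G = 5.755706
t=4: π = [0.1802, 0.2294, 0.1771, 0.1714, 0.2419], E[r] = 1.8181, γ^t·E[r] = 0.744710, running G = 6.500416
t=5: π = [0.1801, 0.2294, 0.1771, 0.1715, 0.2419], E[r] = 1.8172, γ^t·E[r] = 0.595461, running G = 7.095877
t=6: π = [0.1802, 0.2294, 0.1771, 0.1714, 0.2419], E[r] = 1.8174, γ^t·E[r] = 0.476411, running G = 7.572288
t=7: π = [0.1802, 0.2294, 0.1771, 0.1714, 0.2419], E[r] = 1.8173, γ^t·E[r] = 0.381121, running G = 7.953409
t=8: π = [0.1802, 0.2294, 0.1771, 0.1714, 0.2419], E[r] = 1.8173, γ^t·E[r] = 0.304898, running G = 8.258307

G = 8.2583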